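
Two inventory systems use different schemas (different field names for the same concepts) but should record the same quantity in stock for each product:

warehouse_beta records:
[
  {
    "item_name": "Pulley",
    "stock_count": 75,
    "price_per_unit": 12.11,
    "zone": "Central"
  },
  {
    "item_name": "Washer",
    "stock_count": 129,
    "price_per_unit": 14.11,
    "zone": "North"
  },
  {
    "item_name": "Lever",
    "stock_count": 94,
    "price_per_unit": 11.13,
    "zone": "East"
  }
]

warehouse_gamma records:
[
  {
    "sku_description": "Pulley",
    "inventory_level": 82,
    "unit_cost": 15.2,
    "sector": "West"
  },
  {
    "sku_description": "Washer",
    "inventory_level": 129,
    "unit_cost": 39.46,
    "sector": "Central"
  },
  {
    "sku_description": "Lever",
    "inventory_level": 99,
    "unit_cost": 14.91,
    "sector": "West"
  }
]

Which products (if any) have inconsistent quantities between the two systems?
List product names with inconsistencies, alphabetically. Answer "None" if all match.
Lever, Pulley

Schema mappings:
- "item_name" (warehouse_beta) = "sku_description" (warehouse_gamma) = product name
- "stock_count" (warehouse_beta) = "inventory_level" (warehouse_gamma) = quantity

Comparison:
  Pulley: 75 vs 82 - MISMATCH
  Washer: 129 vs 129 - MATCH
  Lever: 94 vs 99 - MISMATCH

Products with inconsistencies: Lever, Pulley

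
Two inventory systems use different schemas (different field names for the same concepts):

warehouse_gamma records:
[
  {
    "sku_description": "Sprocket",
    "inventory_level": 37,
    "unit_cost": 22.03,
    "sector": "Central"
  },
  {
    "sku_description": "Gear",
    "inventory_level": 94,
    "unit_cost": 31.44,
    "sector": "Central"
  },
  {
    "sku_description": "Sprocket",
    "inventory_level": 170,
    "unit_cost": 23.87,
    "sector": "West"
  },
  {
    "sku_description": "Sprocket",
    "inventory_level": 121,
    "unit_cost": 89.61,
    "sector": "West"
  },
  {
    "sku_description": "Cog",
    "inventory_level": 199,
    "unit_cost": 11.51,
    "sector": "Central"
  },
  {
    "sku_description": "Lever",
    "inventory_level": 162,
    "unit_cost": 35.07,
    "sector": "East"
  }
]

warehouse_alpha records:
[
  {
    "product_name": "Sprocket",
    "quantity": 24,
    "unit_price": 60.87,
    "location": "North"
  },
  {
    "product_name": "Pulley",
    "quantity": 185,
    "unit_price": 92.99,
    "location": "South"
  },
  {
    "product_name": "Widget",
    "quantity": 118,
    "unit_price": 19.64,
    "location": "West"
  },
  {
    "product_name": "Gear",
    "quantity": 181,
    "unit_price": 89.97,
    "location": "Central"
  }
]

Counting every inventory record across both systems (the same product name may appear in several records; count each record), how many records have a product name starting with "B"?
0

Schema mapping: "sku_description" (warehouse_gamma) = "product_name" (warehouse_alpha) = product name

Records with product name starting with "B" in warehouse_gamma: 0
Records with product name starting with "B" in warehouse_alpha: 0

Total: 0 + 0 = 0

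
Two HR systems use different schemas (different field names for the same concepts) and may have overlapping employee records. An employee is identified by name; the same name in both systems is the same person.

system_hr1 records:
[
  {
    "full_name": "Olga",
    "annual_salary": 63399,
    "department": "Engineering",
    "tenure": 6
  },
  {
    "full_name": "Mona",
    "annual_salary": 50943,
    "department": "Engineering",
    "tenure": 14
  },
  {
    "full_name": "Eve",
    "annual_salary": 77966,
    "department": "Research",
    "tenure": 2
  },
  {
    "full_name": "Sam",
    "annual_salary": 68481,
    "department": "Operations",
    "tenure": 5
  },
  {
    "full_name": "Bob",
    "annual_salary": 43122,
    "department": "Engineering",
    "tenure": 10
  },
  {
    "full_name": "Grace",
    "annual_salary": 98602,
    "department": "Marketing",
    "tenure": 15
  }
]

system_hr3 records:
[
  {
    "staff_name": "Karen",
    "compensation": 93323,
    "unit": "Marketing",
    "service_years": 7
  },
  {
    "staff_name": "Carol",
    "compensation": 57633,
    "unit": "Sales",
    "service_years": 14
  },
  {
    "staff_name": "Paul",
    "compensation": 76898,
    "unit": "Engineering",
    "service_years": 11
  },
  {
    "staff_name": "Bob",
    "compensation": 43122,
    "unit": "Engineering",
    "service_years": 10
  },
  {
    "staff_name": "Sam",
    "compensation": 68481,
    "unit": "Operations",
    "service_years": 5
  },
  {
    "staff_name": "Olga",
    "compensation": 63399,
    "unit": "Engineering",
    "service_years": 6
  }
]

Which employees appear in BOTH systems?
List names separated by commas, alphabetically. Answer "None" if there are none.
Bob, Olga, Sam

Schema mapping: "full_name" (system_hr1) = "staff_name" (system_hr3) = employee name

Names in system_hr1: ['Bob', 'Eve', 'Grace', 'Mona', 'Olga', 'Sam']
Names in system_hr3: ['Bob', 'Carol', 'Karen', 'Olga', 'Paul', 'Sam']

Intersection: ['Bob', 'Olga', 'Sam']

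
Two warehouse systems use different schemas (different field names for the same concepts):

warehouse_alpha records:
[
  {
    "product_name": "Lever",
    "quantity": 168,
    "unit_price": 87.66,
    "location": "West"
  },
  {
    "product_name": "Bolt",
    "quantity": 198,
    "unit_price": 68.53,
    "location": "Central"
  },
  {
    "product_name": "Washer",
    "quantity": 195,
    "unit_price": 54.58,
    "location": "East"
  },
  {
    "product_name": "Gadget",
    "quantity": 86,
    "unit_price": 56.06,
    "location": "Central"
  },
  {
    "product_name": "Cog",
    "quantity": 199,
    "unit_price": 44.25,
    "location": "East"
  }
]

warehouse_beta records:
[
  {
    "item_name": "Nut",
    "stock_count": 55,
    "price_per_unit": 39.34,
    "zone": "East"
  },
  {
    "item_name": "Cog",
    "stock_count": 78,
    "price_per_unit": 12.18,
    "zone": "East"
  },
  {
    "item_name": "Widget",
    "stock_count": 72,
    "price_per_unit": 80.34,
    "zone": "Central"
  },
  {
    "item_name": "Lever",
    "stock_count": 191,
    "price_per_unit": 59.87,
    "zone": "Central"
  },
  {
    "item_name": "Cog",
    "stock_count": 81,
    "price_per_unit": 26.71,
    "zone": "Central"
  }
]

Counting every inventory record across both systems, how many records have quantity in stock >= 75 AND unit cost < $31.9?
2

Schema mappings:
- "quantity" (warehouse_alpha) = "stock_count" (warehouse_beta) = quantity
- "unit_price" (warehouse_alpha) = "price_per_unit" (warehouse_beta) = unit cost

Records meeting both conditions in warehouse_alpha: 0
Records meeting both conditions in warehouse_beta: 2

Total: 0 + 2 = 2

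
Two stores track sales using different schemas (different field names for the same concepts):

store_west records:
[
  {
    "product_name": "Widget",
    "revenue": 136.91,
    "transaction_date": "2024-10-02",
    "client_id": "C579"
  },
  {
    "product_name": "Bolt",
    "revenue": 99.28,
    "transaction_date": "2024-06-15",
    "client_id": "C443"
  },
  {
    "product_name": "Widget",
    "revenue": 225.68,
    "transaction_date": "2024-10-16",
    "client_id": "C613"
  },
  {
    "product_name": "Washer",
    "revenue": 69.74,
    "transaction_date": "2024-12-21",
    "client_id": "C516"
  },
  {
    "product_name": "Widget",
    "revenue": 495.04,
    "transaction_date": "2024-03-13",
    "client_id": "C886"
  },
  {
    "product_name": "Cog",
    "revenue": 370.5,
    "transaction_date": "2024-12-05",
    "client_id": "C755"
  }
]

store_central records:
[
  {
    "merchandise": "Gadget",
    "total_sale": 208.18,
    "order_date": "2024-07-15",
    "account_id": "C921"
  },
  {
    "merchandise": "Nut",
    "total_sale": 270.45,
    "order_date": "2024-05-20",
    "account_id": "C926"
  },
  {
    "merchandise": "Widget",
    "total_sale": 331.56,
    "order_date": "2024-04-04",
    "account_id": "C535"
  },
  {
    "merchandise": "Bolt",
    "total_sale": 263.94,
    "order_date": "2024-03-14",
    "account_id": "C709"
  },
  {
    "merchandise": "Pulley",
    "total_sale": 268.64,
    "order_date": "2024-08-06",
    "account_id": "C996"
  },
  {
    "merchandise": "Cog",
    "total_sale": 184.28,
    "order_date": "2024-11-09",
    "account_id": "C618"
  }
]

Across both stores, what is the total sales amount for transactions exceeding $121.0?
2755.18

Schema mapping: "revenue" (store_west) = "total_sale" (store_central) = sale amount

Sum of sales > $121.0 in store_west: 1228.13
Sum of sales > $121.0 in store_central: 1527.05

Total: 1228.13 + 1527.05 = 2755.18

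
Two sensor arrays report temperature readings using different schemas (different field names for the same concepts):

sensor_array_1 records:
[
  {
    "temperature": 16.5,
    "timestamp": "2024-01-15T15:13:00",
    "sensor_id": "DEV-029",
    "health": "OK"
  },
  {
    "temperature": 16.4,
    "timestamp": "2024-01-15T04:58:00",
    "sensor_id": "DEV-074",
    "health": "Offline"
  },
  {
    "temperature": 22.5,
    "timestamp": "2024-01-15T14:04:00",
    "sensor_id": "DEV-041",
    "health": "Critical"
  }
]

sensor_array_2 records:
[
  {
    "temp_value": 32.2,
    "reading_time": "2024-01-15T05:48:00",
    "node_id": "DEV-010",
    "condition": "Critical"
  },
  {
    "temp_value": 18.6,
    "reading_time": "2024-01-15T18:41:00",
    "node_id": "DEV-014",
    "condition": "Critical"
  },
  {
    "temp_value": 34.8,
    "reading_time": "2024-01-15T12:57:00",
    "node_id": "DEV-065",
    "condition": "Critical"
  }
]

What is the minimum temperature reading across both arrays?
16.4

Schema mapping: "temperature" (sensor_array_1) = "temp_value" (sensor_array_2) = temperature reading

Minimum in sensor_array_1: 16.4
Minimum in sensor_array_2: 18.6

Overall minimum: min(16.4, 18.6) = 16.4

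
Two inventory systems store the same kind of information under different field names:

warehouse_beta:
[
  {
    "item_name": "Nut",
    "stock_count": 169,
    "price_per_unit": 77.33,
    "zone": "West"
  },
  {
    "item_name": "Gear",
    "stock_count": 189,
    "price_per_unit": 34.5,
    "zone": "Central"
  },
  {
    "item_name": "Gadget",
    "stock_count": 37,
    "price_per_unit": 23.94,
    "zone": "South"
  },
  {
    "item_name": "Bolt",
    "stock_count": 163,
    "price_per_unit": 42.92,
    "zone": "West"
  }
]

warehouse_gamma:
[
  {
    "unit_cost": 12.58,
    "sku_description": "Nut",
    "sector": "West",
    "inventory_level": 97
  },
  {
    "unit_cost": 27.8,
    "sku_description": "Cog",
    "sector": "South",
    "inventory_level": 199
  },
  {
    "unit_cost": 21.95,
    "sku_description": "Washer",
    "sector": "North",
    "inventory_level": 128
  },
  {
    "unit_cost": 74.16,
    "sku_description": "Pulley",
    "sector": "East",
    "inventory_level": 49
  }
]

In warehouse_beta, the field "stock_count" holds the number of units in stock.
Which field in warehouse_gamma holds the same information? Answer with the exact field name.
inventory_level

In warehouse_beta, "stock_count" holds the number of units in stock.
The fields in warehouse_gamma are: "unit_cost", "sku_description", "sector", "inventory_level".
"inventory_level" is the match: the name refers to the same concept and its values are whole-number counts (e.g. 97, 199).
The other fields ("unit_cost", "sku_description", "sector") hold different kinds of data.

So "stock_count" in warehouse_beta corresponds to "inventory_level" in warehouse_gamma.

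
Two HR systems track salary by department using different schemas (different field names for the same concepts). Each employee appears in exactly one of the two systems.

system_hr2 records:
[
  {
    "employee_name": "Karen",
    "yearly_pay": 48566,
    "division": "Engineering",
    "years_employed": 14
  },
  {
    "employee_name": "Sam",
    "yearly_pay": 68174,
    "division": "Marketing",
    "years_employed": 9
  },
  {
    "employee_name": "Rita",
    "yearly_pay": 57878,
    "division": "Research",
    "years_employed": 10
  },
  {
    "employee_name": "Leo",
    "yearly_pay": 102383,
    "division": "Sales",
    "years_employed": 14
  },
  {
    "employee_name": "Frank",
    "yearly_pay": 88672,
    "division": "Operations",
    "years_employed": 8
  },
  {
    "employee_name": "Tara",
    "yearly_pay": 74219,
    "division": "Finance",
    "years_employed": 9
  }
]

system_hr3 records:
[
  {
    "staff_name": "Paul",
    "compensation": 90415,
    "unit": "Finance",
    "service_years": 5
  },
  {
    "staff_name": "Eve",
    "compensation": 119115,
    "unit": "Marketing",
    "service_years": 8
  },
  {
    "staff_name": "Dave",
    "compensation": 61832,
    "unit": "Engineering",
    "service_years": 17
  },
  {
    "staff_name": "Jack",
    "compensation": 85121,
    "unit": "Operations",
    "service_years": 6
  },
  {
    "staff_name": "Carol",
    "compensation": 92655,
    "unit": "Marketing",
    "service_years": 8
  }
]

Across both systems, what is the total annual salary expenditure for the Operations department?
173793

Schema mappings:
- "division" (system_hr2) = "unit" (system_hr3) = department
- "yearly_pay" (system_hr2) = "compensation" (system_hr3) = salary

Operations salaries from system_hr2: 88672
Operations salaries from system_hr3: 85121

Total: 88672 + 85121 = 173793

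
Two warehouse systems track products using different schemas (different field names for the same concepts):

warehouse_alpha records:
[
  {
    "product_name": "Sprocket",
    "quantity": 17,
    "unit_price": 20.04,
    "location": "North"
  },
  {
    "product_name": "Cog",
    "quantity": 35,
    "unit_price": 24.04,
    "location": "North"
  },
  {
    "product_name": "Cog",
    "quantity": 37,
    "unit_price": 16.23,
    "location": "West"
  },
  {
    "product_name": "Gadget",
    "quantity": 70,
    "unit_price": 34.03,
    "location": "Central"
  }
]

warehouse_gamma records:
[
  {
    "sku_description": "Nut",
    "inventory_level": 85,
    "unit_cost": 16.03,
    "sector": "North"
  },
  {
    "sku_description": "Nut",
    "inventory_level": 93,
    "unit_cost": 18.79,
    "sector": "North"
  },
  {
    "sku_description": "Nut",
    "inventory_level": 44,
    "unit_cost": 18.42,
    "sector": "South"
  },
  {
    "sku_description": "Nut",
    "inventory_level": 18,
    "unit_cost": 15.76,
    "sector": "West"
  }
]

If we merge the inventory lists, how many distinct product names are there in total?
4

Schema mapping: "product_name" (warehouse_alpha) = "sku_description" (warehouse_gamma) = product name

Products in warehouse_alpha: ['Cog', 'Gadget', 'Sprocket']
Products in warehouse_gamma: ['Nut']

Union (unique products): ['Cog', 'Gadget', 'Nut', 'Sprocket']
Count: 4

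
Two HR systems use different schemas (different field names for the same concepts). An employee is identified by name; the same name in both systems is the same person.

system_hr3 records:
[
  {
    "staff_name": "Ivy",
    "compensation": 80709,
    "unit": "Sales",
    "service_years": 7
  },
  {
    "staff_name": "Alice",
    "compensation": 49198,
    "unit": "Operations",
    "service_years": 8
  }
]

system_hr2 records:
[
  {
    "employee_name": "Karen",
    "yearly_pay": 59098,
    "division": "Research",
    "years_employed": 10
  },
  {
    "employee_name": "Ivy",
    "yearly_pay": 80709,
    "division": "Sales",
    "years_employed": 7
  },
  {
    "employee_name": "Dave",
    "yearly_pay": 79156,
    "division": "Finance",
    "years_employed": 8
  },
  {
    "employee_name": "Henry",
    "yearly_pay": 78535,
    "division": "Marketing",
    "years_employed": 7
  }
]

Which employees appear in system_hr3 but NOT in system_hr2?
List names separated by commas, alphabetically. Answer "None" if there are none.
Alice

Schema mapping: "staff_name" (system_hr3) = "employee_name" (system_hr2) = employee name

Names in system_hr3: ['Alice', 'Ivy']
Names in system_hr2: ['Dave', 'Henry', 'Ivy', 'Karen']

In system_hr3 but not system_hr2: ['Alice']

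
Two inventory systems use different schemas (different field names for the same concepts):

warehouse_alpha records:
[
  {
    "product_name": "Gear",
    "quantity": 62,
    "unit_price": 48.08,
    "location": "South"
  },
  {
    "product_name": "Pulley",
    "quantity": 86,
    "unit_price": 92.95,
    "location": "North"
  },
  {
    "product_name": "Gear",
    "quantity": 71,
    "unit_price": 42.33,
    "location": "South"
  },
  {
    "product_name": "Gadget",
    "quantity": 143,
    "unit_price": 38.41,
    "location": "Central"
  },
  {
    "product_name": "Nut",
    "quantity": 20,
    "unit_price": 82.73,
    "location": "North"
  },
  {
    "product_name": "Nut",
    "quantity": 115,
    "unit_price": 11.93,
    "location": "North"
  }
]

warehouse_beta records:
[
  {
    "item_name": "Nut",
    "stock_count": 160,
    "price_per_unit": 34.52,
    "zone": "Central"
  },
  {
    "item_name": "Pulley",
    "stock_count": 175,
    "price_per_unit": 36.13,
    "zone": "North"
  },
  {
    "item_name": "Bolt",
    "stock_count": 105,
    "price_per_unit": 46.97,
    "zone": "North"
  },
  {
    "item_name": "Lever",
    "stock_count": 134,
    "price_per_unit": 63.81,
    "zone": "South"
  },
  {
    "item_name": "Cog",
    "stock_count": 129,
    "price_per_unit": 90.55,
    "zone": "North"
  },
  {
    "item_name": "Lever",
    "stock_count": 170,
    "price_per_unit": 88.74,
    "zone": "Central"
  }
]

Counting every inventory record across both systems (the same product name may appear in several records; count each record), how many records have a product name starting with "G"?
3

Schema mapping: "product_name" (warehouse_alpha) = "item_name" (warehouse_beta) = product name

Records with product name starting with "G" in warehouse_alpha: 3
Records with product name starting with "G" in warehouse_beta: 0

Total: 3 + 0 = 3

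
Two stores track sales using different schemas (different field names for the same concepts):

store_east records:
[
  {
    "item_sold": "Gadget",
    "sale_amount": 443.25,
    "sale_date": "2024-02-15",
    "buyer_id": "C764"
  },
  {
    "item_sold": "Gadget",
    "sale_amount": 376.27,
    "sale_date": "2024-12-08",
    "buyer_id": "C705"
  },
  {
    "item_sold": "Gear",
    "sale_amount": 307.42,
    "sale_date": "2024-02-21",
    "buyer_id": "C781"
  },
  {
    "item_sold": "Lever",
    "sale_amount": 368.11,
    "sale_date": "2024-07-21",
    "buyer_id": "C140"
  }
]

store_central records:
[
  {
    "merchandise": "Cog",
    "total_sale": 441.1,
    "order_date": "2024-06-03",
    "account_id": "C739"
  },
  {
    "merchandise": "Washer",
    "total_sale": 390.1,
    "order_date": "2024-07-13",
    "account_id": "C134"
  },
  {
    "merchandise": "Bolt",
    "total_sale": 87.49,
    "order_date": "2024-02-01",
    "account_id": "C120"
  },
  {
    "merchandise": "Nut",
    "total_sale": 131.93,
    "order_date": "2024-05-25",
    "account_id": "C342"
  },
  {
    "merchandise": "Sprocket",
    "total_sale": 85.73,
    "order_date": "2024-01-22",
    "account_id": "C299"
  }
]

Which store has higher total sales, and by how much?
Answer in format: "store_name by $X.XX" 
store_east by $358.70

Schema mapping: "sale_amount" (store_east) = "total_sale" (store_central) = sale amount

Total for store_east: 1495.05
Total for store_central: 1136.35

Difference: |1495.05 - 1136.35| = 358.70
store_east has higher sales by $358.70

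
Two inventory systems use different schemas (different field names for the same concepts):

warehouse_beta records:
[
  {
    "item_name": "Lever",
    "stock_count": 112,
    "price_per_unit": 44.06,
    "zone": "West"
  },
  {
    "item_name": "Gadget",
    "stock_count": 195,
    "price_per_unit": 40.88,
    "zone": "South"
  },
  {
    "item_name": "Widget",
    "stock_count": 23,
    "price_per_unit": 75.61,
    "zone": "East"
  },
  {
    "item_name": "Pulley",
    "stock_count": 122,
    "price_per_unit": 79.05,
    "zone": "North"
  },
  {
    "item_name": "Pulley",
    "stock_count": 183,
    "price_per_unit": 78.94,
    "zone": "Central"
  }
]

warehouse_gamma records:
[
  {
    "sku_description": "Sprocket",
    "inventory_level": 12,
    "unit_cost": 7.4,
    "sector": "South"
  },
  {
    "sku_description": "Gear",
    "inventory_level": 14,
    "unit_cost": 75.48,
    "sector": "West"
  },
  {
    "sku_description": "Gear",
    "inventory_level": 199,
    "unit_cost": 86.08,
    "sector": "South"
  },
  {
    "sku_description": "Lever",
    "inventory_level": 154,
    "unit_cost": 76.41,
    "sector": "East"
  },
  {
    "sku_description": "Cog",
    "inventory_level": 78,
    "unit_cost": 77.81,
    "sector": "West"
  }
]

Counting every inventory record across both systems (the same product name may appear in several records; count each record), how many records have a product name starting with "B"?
0

Schema mapping: "item_name" (warehouse_beta) = "sku_description" (warehouse_gamma) = product name

Records with product name starting with "B" in warehouse_beta: 0
Records with product name starting with "B" in warehouse_gamma: 0

Total: 0 + 0 = 0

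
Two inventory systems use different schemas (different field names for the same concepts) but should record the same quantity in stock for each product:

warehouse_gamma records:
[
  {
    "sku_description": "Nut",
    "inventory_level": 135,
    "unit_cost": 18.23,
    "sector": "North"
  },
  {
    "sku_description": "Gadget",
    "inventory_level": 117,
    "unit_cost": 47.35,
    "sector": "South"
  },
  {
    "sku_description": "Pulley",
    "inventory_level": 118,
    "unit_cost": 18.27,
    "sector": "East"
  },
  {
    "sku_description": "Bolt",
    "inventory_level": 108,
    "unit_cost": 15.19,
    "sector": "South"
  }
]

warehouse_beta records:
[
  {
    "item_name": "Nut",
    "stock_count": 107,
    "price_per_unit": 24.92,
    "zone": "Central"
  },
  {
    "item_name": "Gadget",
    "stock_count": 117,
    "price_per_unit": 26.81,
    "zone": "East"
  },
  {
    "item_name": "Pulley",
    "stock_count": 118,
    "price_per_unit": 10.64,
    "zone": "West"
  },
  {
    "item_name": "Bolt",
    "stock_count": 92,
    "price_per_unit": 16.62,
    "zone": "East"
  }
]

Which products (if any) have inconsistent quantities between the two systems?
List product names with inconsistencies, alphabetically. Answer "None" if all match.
Bolt, Nut

Schema mappings:
- "sku_description" (warehouse_gamma) = "item_name" (warehouse_beta) = product name
- "inventory_level" (warehouse_gamma) = "stock_count" (warehouse_beta) = quantity

Comparison:
  Nut: 135 vs 107 - MISMATCH
  Gadget: 117 vs 117 - MATCH
  Pulley: 118 vs 118 - MATCH
  Bolt: 108 vs 92 - MISMATCH

Products with inconsistencies: Bolt, Nut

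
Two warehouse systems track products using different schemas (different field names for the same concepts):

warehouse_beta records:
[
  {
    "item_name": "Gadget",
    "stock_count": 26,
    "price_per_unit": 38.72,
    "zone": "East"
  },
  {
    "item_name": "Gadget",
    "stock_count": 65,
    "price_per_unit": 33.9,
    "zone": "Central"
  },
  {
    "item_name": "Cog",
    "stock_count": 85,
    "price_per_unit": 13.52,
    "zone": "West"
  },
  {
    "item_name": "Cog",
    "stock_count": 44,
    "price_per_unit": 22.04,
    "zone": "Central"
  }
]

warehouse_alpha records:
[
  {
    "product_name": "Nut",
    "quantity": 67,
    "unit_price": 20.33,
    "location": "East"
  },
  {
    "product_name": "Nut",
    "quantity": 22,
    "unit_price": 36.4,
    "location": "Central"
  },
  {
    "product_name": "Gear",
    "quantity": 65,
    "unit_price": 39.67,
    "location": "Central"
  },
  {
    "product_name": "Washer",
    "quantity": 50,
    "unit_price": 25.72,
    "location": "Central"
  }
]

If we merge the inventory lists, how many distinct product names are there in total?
5

Schema mapping: "item_name" (warehouse_beta) = "product_name" (warehouse_alpha) = product name

Products in warehouse_beta: ['Cog', 'Gadget']
Products in warehouse_alpha: ['Gear', 'Nut', 'Washer']

Union (unique products): ['Cog', 'Gadget', 'Gear', 'Nut', 'Washer']
Count: 5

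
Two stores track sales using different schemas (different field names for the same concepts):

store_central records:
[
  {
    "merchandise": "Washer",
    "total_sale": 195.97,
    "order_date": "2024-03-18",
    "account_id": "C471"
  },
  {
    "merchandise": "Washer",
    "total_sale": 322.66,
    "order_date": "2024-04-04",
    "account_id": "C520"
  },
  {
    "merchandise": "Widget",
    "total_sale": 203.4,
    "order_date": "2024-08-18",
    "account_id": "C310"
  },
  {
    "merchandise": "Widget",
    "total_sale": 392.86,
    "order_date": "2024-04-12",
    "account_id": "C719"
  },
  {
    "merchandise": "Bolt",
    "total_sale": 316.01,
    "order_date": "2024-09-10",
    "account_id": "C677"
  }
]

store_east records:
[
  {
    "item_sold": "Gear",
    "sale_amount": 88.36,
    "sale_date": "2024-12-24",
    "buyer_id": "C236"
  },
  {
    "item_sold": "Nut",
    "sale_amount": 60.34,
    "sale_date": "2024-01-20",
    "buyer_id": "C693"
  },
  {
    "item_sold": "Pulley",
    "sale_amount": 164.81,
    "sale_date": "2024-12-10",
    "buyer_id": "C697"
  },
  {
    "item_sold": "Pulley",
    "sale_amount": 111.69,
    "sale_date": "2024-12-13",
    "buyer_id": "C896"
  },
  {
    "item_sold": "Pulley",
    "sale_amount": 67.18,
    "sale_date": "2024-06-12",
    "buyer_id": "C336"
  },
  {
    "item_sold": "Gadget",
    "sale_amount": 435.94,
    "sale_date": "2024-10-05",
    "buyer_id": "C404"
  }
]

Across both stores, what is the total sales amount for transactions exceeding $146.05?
2031.65

Schema mapping: "total_sale" (store_central) = "sale_amount" (store_east) = sale amount

Sum of sales > $146.05 in store_central: 1430.9
Sum of sales > $146.05 in store_east: 600.75

Total: 1430.9 + 600.75 = 2031.65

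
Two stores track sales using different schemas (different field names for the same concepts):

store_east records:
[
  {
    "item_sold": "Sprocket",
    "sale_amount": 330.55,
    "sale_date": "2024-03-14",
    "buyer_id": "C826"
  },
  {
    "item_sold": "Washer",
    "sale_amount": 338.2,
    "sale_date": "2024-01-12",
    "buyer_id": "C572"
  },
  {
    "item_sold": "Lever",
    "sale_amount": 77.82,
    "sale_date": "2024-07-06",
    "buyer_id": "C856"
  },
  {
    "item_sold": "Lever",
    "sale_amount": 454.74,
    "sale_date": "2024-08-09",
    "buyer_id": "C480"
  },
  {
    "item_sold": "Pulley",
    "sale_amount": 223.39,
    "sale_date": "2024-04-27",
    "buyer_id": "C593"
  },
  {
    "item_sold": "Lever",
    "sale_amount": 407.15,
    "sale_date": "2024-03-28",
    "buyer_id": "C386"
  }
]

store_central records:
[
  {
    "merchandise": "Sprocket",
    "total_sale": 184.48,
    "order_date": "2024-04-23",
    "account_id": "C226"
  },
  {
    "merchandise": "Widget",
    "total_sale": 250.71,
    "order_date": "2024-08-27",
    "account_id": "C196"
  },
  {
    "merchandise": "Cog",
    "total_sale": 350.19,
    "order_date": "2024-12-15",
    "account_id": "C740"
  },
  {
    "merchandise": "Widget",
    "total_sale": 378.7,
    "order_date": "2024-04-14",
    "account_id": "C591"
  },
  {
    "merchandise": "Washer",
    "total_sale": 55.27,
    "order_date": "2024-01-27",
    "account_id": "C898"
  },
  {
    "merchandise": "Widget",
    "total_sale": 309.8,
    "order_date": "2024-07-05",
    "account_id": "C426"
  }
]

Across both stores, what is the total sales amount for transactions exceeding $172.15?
3227.91

Schema mapping: "sale_amount" (store_east) = "total_sale" (store_central) = sale amount

Sum of sales > $172.15 in store_east: 1754.03
Sum of sales > $172.15 in store_central: 1473.88

Total: 1754.03 + 1473.88 = 3227.91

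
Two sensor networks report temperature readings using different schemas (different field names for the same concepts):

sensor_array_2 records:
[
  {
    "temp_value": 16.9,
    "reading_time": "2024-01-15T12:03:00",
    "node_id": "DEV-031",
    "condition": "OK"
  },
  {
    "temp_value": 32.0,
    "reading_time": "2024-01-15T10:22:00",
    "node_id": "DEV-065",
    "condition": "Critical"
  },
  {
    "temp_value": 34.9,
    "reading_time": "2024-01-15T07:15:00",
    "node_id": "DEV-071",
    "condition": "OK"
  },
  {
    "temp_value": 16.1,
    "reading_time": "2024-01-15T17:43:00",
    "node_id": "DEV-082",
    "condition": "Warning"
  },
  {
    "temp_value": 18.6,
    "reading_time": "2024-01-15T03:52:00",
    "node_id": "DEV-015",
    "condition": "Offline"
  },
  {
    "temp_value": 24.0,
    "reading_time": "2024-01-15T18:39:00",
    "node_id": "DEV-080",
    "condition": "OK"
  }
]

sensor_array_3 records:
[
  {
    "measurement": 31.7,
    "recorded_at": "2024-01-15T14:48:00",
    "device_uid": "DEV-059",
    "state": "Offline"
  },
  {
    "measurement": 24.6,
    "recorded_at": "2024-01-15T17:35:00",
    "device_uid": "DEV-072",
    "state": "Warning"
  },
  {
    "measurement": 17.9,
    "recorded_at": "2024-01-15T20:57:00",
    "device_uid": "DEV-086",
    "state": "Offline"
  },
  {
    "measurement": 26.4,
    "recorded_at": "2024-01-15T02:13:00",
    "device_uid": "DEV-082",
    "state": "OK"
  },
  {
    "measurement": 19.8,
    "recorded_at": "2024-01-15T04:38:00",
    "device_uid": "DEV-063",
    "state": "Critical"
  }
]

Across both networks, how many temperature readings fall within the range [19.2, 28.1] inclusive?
4

Schema mapping: "temp_value" (sensor_array_2) = "measurement" (sensor_array_3) = temperature

Readings in [19.2, 28.1] from sensor_array_2: 1
Readings in [19.2, 28.1] from sensor_array_3: 3

Total count: 1 + 3 = 4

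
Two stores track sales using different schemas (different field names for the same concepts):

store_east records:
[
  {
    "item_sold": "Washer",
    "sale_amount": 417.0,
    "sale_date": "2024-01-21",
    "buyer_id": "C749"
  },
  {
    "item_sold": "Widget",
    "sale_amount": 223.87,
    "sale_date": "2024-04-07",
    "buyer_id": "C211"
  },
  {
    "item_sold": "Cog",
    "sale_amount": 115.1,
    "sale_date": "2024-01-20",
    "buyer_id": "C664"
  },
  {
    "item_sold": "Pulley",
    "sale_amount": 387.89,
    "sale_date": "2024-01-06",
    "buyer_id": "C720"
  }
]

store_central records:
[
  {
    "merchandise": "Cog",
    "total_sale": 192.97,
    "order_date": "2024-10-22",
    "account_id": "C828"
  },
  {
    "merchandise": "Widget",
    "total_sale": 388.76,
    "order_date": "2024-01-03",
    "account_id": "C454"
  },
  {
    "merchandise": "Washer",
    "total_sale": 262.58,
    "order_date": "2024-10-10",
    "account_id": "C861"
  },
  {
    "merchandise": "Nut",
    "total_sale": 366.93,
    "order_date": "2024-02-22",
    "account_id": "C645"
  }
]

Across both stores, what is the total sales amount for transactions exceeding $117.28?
2240.0

Schema mapping: "sale_amount" (store_east) = "total_sale" (store_central) = sale amount

Sum of sales > $117.28 in store_east: 1028.76
Sum of sales > $117.28 in store_central: 1211.24

Total: 1028.76 + 1211.24 = 2240.0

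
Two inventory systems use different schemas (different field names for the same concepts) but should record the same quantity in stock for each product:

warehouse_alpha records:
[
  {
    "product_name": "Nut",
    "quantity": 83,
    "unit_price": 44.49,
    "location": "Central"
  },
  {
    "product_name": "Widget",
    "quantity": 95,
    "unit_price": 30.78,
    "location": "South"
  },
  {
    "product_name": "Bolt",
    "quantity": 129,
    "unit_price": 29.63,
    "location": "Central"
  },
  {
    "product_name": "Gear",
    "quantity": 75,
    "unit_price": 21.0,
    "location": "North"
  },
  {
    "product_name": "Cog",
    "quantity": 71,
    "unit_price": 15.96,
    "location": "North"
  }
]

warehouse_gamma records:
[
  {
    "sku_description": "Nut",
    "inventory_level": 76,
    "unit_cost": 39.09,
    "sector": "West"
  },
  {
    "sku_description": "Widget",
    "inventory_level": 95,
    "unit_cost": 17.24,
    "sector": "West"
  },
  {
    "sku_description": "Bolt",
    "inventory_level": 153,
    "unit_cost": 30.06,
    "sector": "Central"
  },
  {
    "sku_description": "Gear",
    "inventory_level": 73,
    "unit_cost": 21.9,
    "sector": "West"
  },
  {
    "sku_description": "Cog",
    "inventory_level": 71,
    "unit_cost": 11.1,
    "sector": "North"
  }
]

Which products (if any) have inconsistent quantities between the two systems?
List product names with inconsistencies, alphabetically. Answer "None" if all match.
Bolt, Gear, Nut

Schema mappings:
- "product_name" (warehouse_alpha) = "sku_description" (warehouse_gamma) = product name
- "quantity" (warehouse_alpha) = "inventory_level" (warehouse_gamma) = quantity

Comparison:
  Nut: 83 vs 76 - MISMATCH
  Widget: 95 vs 95 - MATCH
  Bolt: 129 vs 153 - MISMATCH
  Gear: 75 vs 73 - MISMATCH
  Cog: 71 vs 71 - MATCH

Products with inconsistencies: Bolt, Gear, Nut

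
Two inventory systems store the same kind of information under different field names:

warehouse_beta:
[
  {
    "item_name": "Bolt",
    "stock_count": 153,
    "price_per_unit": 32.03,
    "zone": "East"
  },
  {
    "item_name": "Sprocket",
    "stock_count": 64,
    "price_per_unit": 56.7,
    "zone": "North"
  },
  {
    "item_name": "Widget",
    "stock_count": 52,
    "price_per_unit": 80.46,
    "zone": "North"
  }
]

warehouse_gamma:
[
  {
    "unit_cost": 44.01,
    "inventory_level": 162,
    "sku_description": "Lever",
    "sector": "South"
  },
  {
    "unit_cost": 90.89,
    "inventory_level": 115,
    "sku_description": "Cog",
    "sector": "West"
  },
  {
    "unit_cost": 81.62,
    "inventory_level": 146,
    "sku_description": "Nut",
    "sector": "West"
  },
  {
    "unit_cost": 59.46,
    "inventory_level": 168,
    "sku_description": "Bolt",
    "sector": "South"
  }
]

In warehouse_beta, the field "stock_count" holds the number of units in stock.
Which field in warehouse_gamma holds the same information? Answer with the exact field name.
inventory_level

In warehouse_beta, "stock_count" holds the number of units in stock.
The fields in warehouse_gamma are: "unit_cost", "inventory_level", "sku_description", "sector".
"inventory_level" is the match: the name refers to the same concept and its values are whole-number counts (e.g. 162, 115).
The other fields ("unit_cost", "sku_description", "sector") hold different kinds of data.

So "stock_count" in warehouse_beta corresponds to "inventory_level" in warehouse_gamma.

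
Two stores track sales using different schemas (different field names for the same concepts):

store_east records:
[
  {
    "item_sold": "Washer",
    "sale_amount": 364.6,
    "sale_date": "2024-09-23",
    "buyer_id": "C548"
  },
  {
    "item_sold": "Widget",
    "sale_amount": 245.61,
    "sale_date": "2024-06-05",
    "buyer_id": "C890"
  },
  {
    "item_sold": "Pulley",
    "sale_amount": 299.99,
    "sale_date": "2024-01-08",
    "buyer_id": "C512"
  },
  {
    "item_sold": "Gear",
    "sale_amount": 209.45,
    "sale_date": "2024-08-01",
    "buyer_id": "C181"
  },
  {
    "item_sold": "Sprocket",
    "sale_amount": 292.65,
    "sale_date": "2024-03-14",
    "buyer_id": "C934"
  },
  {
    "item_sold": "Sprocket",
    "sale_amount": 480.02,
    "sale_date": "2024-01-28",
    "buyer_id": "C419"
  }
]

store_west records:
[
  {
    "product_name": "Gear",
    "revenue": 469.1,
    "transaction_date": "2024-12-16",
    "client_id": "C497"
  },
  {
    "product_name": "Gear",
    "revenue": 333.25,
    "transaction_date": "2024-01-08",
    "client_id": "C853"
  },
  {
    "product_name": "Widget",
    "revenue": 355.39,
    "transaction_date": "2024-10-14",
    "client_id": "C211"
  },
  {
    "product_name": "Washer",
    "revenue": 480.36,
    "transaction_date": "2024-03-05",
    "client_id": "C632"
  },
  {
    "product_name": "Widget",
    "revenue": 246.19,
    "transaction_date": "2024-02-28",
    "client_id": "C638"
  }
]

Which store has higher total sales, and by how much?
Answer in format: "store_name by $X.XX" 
store_east by $8.03

Schema mapping: "sale_amount" (store_east) = "revenue" (store_west) = sale amount

Total for store_east: 1892.32
Total for store_west: 1884.29

Difference: |1892.32 - 1884.29| = 8.03
store_east has higher sales by $8.03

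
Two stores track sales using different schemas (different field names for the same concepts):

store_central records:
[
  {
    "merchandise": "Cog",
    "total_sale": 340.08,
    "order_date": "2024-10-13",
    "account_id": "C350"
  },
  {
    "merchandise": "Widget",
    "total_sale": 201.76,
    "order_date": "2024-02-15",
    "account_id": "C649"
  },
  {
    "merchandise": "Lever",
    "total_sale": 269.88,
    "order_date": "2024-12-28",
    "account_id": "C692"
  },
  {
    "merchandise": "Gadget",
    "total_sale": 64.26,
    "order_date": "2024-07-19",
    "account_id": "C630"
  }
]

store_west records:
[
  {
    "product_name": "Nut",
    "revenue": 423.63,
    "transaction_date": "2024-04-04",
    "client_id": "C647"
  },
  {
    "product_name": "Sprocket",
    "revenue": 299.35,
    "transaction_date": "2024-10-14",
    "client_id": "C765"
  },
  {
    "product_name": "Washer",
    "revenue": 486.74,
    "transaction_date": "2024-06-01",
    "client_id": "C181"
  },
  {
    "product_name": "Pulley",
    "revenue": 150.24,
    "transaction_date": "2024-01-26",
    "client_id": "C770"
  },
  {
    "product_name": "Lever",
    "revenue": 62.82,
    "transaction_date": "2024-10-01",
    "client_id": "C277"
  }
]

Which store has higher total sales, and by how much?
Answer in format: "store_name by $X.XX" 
store_west by $546.80

Schema mapping: "total_sale" (store_central) = "revenue" (store_west) = sale amount

Total for store_central: 875.98
Total for store_west: 1422.78

Difference: |875.98 - 1422.78| = 546.80
store_west has higher sales by $546.80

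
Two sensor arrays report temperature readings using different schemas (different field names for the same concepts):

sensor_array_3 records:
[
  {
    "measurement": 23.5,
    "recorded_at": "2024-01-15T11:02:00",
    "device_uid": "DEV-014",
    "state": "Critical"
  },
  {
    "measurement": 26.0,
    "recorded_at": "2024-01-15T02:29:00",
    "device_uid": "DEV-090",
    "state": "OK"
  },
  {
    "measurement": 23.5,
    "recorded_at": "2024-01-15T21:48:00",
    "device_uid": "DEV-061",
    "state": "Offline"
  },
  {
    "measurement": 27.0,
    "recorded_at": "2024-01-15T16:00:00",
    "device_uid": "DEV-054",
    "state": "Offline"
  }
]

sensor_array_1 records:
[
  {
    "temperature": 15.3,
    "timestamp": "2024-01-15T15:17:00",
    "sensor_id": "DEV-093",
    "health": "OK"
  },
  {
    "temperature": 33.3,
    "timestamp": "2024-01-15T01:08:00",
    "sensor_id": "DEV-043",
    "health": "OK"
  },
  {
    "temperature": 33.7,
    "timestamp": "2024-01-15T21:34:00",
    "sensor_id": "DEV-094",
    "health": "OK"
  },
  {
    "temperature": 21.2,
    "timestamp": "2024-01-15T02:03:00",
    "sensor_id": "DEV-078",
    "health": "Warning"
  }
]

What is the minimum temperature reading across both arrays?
15.3

Schema mapping: "measurement" (sensor_array_3) = "temperature" (sensor_array_1) = temperature reading

Minimum in sensor_array_3: 23.5
Minimum in sensor_array_1: 15.3

Overall minimum: min(23.5, 15.3) = 15.3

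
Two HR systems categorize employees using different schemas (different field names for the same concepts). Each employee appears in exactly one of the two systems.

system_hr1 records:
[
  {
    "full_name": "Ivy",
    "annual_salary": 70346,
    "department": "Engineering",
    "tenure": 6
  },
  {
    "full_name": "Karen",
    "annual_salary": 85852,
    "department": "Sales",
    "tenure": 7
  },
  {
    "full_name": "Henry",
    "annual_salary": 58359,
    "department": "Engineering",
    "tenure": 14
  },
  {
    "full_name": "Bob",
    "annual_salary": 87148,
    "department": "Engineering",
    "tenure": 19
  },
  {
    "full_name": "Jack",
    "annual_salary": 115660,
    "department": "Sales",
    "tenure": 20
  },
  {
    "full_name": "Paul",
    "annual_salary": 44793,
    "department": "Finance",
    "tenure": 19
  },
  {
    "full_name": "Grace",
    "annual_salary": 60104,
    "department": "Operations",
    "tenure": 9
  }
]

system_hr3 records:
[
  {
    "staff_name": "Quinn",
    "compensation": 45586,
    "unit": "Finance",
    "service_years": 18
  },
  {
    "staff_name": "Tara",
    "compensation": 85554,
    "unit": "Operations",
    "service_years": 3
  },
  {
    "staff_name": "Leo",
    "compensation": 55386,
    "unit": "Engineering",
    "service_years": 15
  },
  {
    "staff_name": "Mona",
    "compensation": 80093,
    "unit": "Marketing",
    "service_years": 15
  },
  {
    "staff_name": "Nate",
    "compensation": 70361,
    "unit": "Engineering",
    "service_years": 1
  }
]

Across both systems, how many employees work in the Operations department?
2

Schema mapping: "department" (system_hr1) = "unit" (system_hr3) = department

Operations employees in system_hr1: 1
Operations employees in system_hr3: 1

Total in Operations: 1 + 1 = 2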